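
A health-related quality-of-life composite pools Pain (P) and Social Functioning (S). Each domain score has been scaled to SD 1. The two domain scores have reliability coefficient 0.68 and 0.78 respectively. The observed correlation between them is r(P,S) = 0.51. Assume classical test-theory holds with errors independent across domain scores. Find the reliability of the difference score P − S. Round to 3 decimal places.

Var(P−S) = 1 + 1 − 2·0.51 = 2 − 1.02 = 0.98.
Because errors are independent across components, Cov(Tᵢ,Tⱼ) = Cov(Xᵢ,Xⱼ); the off-diagonal part of the true-score variance is the same as above.
True-score variance = [0.68 + 0.78] − 1.02 = 1.46 − 1.02 = 0.44.
Reliability = 0.44 / 0.98 = 0.449.

0.449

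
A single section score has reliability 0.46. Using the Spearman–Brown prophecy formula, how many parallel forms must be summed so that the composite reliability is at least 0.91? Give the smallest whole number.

12

k ≥ ρ*(1−ρ₁)/(ρ₁(1−ρ*)) = 0.91·0.54 / (0.46·0.09) = 11.870.
Smallest integer k = 12.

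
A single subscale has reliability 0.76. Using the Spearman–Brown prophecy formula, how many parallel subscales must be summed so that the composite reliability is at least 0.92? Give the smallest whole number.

k ≥ ρ*(1−ρ₁)/(ρ₁(1−ρ*)) = 0.92·0.24 / (0.76·0.08) = 3.632.
Smallest integer k = 4.

4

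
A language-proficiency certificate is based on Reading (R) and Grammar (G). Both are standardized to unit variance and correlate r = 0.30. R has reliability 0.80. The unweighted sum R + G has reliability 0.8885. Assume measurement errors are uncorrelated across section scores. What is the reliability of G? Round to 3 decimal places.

0.910

Var(R+G) = 2 + 2·0.30 = 2.600.
True-score variance = ρ_R + ρ_G + 2·0.30, so 0.8885 = (0.80 + ρ_G + 0.60) / 2.600.
ρ_G = 0.8885·2.600 − 0.80 − 0.60 = 0.910.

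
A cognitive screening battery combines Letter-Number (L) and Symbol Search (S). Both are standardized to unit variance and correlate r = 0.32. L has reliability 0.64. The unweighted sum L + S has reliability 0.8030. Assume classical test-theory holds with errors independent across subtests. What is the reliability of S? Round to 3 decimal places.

Var(L+S) = 2 + 2·0.32 = 2.640.
True-score variance = ρ_L + ρ_S + 2·0.32, so 0.8030 = (0.64 + ρ_S + 0.64) / 2.640.
ρ_S = 0.8030·2.640 − 0.64 − 0.64 = 0.840.

0.840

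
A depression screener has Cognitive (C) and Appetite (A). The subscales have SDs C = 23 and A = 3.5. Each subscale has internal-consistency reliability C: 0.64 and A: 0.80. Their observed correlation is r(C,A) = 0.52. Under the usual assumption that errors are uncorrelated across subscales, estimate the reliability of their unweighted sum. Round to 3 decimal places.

Var(C+A) = 23² + 3.5² + 2·[23·3.5·0.52] = 541.25 + 83.72 = 624.97.
Under uncorrelated errors the observed covariances equal the true-score covariances, so only the own-variance terms attenuate.
True-score variance = [23²·0.64 + 3.5²·0.80] + 83.72 = 348.36 + 83.72 = 432.08.
Reliability = 432.08 / 624.97 = 0.691.

0.691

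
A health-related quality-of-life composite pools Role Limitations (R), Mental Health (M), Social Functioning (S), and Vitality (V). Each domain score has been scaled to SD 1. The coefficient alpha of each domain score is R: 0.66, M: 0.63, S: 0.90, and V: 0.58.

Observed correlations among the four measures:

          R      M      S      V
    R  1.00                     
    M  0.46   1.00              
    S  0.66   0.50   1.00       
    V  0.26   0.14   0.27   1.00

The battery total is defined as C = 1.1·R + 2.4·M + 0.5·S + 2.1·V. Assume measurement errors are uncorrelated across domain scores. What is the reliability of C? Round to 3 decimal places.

Var(C) = 1.1² + 2.4² + 0.5² + 2.1² + 2·[2.64·0.46 + 0.55·0.66 + 2.31·0.26 + 1.2·0.50 + 5.04·0.14 + 1.05·0.27] = 11.63 + 7.5342 = 19.1642.
Under uncorrelated errors the observed covariances equal the true-score covariances, so only the own-variance terms attenuate.
True-score variance = [1.1²·0.66 + 2.4²·0.63 + 0.5²·0.90 + 2.1²·0.58] + 7.5342 = 7.2102 + 7.5342 = 14.7444.
Reliability = 14.7444 / 19.1642 = 0.769.

0.769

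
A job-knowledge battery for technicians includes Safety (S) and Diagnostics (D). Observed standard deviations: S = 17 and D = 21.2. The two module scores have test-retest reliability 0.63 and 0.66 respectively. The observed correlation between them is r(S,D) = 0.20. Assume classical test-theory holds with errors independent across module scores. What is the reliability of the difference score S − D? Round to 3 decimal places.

Var(S−D) = 17² + 21.2² − 2·17·21.2·0.20 = 738.44 − 144.16 = 594.28.
Because errors are independent across components, Cov(Tᵢ,Tⱼ) = Cov(Xᵢ,Xⱼ); the off-diagonal part of the true-score variance is the same as above.
True-score variance = [17²·0.63 + 21.2²·0.66] − 144.16 = 478.7 − 144.16 = 334.54.
Reliability = 334.54 / 594.28 = 0.563.

0.563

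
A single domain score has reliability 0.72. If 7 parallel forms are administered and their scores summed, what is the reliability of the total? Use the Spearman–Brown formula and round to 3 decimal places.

0.947

ρ_k = kρ / (1 + (k−1)ρ) = 7·0.72 / (1 + 6·0.72) = 5.040 / 5.320 = 0.947.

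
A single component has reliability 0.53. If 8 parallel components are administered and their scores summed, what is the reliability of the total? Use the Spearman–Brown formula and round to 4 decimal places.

ρ_k = kρ / (1 + (k−1)ρ) = 8·0.53 / (1 + 7·0.53) = 4.240 / 4.710 = 0.9002.

0.9002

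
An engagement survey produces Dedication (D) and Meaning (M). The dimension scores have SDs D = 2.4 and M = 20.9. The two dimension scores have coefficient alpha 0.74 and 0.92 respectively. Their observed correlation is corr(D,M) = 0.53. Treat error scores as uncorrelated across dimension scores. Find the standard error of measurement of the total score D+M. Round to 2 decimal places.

6.04

Var(total) = 442.57 + 53.1696 = 495.74.
True-score variance = 406.128 + 53.1696 = 459.297, so reliability = 0.9265.
Error variance = 495.74 − 459.297 = 36.4424; SEM = √36.4424 = 6.04.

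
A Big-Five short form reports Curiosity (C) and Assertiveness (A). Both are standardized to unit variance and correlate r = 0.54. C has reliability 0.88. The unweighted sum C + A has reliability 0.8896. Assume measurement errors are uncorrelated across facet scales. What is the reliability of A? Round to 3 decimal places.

Var(C+A) = 2 + 2·0.54 = 3.080.
True-score variance = ρ_C + ρ_A + 2·0.54, so 0.8896 = (0.88 + ρ_A + 1.08) / 3.080.
ρ_A = 0.8896·3.080 − 0.88 − 1.08 = 0.780.

0.780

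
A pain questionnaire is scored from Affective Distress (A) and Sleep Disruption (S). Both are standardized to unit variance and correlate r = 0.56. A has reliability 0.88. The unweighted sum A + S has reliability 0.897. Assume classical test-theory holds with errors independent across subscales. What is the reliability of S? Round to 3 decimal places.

Var(A+S) = 2 + 2·0.56 = 3.120.
True-score variance = ρ_A + ρ_S + 2·0.56, so 0.897 = (0.88 + ρ_S + 1.12) / 3.120.
ρ_S = 0.897·3.120 − 0.88 − 1.12 = 0.799.

0.799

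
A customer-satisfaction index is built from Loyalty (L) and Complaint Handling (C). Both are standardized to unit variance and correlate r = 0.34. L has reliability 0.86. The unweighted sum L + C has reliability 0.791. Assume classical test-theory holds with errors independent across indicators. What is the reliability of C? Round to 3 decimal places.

Var(L+C) = 2 + 2·0.34 = 2.680.
True-score variance = ρ_L + ρ_C + 2·0.34, so 0.791 = (0.86 + ρ_C + 0.68) / 2.680.
ρ_C = 0.791·2.680 − 0.86 − 0.68 = 0.580.

0.580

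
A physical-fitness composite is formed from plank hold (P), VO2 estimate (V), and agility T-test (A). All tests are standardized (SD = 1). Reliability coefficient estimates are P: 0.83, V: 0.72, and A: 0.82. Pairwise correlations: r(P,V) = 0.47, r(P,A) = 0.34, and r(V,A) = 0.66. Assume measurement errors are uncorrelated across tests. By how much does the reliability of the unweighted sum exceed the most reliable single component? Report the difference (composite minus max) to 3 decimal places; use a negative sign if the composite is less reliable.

0.064

Var(sum) = 3 + 2.94 = 5.94; true-score variance = 2.37 + 2.94 = 5.31; composite reliability = 0.8939.
Max component reliability = 0.8300.
Difference = 0.8939 − 0.8300 = 0.064.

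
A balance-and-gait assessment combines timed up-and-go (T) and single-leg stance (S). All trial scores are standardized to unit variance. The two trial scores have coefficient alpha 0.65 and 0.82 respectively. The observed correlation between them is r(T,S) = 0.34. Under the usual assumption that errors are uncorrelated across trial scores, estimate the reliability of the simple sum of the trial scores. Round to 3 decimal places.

0.802

Var(T+S) = 2 + 2·[0.34] = 2 + 0.68 = 2.68.
With uncorrelated errors the cross-covariances are all true-score covariance, so they carry over unchanged; only the diagonal terms shrink to ρᵢσᵢ².
True-score variance = [0.65 + 0.82] + 0.68 = 1.47 + 0.68 = 2.15.
Reliability = 2.15 / 2.68 = 0.802.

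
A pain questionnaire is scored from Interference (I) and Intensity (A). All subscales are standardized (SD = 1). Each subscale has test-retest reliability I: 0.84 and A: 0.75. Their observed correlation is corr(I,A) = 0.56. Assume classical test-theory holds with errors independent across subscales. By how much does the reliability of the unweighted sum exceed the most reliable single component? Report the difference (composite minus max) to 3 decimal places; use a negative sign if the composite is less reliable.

0.029

Var(sum) = 2 + 1.12 = 3.12; true-score variance = 1.59 + 1.12 = 2.71; composite reliability = 0.8686.
Max component reliability = 0.8400.
Difference = 0.8686 − 0.8400 = 0.029.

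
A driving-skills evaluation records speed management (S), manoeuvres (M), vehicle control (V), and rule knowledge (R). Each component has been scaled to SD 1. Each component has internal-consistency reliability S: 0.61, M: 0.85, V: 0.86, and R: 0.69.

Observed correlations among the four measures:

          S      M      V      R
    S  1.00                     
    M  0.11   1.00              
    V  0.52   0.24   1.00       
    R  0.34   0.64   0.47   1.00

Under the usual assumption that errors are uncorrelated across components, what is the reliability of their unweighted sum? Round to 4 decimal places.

Var(S+M+V+R) = 4 + 2·[0.11 + 0.52 + 0.34 + 0.24 + 0.64 + 0.47] = 4 + 4.64 = 8.64.
Under uncorrelated errors the observed covariances equal the true-score covariances, so only the own-variance terms attenuate.
True-score variance = [0.61 + 0.85 + 0.86 + 0.69] + 4.64 = 3.01 + 4.64 = 7.65.
Reliability = 7.65 / 8.64 = 0.8854.

0.8854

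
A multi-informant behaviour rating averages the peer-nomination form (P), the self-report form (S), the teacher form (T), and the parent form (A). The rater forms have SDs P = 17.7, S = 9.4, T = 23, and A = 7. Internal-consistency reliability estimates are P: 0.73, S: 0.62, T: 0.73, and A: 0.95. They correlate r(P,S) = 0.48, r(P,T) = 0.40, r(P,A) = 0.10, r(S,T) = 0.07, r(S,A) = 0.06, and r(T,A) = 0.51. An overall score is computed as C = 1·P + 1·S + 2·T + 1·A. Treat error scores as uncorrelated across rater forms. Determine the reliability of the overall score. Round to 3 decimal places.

0.818

Var(C) = 17.7² + 9.4² + 2²·23² + 7² + 2·[17.7·9.4·0.48 + 2·17.7·23·0.40 + 17.7·7·0.10 + 2·9.4·23·0.07 + 9.4·7·0.06 + 2·23·7·0.51] = 2566.65 + 1232.74 = 3799.39.
Under uncorrelated errors the observed covariances equal the true-score covariances, so only the own-variance terms attenuate.
True-score variance = [17.7²·0.73 + 9.4²·0.62 + 2²·23²·0.73 + 7²·0.95] + 1232.74 = 1874.71 + 1232.74 = 3107.45.
Reliability = 3107.45 / 3799.39 = 0.818.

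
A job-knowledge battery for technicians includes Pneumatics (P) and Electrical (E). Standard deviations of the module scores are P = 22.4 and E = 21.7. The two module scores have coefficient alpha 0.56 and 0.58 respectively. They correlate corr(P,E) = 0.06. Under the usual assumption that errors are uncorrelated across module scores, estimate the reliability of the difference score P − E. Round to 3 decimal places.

0.542

Var(P−E) = 22.4² + 21.7² − 2·22.4·21.7·0.06 = 972.65 − 58.3296 = 914.32.
Because errors are independent across components, Cov(Tᵢ,Tⱼ) = Cov(Xᵢ,Xⱼ); the off-diagonal part of the true-score variance is the same as above.
True-score variance = [22.4²·0.56 + 21.7²·0.58] − 58.3296 = 554.102 − 58.3296 = 495.772.
Reliability = 495.772 / 914.32 = 0.542.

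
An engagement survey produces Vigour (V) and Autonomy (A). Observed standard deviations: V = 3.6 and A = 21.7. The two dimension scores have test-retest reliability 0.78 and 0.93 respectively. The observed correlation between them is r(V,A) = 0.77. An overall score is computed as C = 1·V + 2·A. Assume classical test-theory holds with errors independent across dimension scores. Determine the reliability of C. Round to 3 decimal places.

0.937

Var(C) = 3.6² + 2²·21.7² + 2·[2·3.6·21.7·0.77] = 1896.52 + 240.61 = 2137.13.
Under uncorrelated errors the observed covariances equal the true-score covariances, so only the own-variance terms attenuate.
True-score variance = [3.6²·0.78 + 2²·21.7²·0.93] + 240.61 = 1761.82 + 240.61 = 2002.43.
Reliability = 2002.43 / 2137.13 = 0.937.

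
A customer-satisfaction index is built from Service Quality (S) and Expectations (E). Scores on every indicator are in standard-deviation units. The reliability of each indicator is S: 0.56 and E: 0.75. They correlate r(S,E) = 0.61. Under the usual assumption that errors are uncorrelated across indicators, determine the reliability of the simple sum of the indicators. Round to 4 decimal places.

0.7857

Var(S+E) = 2 + 2·[0.61] = 2 + 1.22 = 3.22.
Because errors are independent across components, Cov(Tᵢ,Tⱼ) = Cov(Xᵢ,Xⱼ); the off-diagonal part of the true-score variance is the same as above.
True-score variance = [0.56 + 0.75] + 1.22 = 1.31 + 1.22 = 2.53.
Reliability = 2.53 / 3.22 = 0.7857.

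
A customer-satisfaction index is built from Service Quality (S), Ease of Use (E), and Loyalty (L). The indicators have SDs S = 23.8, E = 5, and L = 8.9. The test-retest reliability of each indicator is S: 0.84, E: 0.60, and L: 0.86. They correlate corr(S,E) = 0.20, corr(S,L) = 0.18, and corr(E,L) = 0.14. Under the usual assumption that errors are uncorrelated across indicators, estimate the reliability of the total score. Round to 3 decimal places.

Var(S+E+L) = 23.8² + 5² + 8.9² + 2·[23.8·5·0.20 + 23.8·8.9·0.18 + 5·8.9·0.14] = 670.65 + 136.315 = 806.965.
Because errors are independent across components, Cov(Tᵢ,Tⱼ) = Cov(Xᵢ,Xⱼ); the off-diagonal part of the true-score variance is the same as above.
True-score variance = [23.8²·0.84 + 5²·0.60 + 8.9²·0.86] + 136.315 = 558.93 + 136.315 = 695.245.
Reliability = 695.245 / 806.965 = 0.862.

0.862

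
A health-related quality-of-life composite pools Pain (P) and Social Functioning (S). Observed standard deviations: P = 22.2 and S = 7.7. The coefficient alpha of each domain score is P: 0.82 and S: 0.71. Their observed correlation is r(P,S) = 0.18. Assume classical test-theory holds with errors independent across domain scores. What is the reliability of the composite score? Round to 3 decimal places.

0.827

Var(P+S) = 22.2² + 7.7² + 2·[22.2·7.7·0.18] = 552.13 + 61.5384 = 613.668.
Because errors are independent across components, Cov(Tᵢ,Tⱼ) = Cov(Xᵢ,Xⱼ); the off-diagonal part of the true-score variance is the same as above.
True-score variance = [22.2²·0.82 + 7.7²·0.71] + 61.5384 = 446.225 + 61.5384 = 507.763.
Reliability = 507.763 / 613.668 = 0.827.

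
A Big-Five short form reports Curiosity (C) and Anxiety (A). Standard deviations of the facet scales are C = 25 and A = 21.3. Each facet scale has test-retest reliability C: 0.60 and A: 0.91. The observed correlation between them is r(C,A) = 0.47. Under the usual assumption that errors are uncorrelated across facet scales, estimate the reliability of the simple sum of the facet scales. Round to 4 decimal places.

Var(C+A) = 25² + 21.3² + 2·[25·21.3·0.47] = 1078.69 + 500.55 = 1579.24.
With uncorrelated errors the cross-covariances are all true-score covariance, so they carry over unchanged; only the diagonal terms shrink to ρᵢσᵢ².
True-score variance = [25²·0.60 + 21.3²·0.91] + 500.55 = 787.858 + 500.55 = 1288.41.
Reliability = 1288.41 / 1579.24 = 0.8158.

0.8158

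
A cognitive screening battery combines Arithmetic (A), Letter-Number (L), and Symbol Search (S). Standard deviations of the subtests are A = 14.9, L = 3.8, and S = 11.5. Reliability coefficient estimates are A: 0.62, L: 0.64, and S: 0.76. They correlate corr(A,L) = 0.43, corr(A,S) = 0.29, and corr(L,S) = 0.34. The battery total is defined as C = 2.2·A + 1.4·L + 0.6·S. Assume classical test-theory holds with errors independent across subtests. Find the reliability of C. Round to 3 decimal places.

Var(C) = 2.2²·14.9² + 1.4²·3.8² + 0.6²·11.5² + 2·[3.08·14.9·3.8·0.43 + 1.32·14.9·11.5·0.29 + 0.84·3.8·11.5·0.34] = 1150.44 + 306.122 = 1456.56.
Under uncorrelated errors the observed covariances equal the true-score covariances, so only the own-variance terms attenuate.
True-score variance = [2.2²·14.9²·0.62 + 1.4²·3.8²·0.64 + 0.6²·11.5²·0.76] + 306.122 = 720.505 + 306.122 = 1026.63.
Reliability = 1026.63 / 1456.56 = 0.705.

0.705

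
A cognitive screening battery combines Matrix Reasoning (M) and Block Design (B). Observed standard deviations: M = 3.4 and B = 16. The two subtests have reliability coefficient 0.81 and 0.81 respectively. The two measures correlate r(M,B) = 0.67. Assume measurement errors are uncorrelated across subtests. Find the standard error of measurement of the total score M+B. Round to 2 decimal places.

Var(total) = 267.56 + 72.896 = 340.456.
True-score variance = 216.724 + 72.896 = 289.62, so reliability = 0.8507.
Error variance = 340.456 − 289.62 = 50.8364; SEM = √50.8364 = 7.13.

7.13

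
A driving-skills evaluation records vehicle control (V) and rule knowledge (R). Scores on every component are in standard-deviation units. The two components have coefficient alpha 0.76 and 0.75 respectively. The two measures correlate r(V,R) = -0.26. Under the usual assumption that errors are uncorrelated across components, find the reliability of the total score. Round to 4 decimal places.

0.6689

Var(V+R) = 2 + 2·[(-0.26)] = 2 − 0.52 = 1.48.
With uncorrelated errors the cross-covariances are all true-score covariance, so they carry over unchanged; only the diagonal terms shrink to ρᵢσᵢ².
True-score variance = [0.76 + 0.75] − 0.52 = 1.51 − 0.52 = 0.99.
Reliability = 0.99 / 1.48 = 0.6689.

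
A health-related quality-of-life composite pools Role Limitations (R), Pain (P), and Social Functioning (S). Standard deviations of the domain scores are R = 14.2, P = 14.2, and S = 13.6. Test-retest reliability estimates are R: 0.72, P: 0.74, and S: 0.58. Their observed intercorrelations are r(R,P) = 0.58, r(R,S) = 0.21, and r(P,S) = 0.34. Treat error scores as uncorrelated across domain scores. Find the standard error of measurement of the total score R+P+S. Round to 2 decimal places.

Var(total) = 588.24 + 446.334 = 1034.57.
True-score variance = 401.671 + 446.334 = 848.006, so reliability = 0.8197.
Error variance = 1034.57 − 848.006 = 186.569; SEM = √186.569 = 13.66.

13.66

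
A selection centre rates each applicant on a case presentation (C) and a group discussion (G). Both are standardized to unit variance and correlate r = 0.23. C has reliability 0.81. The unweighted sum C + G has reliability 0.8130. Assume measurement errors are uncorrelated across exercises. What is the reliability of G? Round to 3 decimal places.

0.730

Var(C+G) = 2 + 2·0.23 = 2.460.
True-score variance = ρ_C + ρ_G + 2·0.23, so 0.8130 = (0.81 + ρ_G + 0.46) / 2.460.
ρ_G = 0.8130·2.460 − 0.81 − 0.46 = 0.730.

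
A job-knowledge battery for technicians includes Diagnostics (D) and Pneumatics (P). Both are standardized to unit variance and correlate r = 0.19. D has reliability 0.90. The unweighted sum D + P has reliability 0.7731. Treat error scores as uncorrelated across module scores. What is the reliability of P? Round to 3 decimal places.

Var(D+P) = 2 + 2·0.19 = 2.380.
True-score variance = ρ_D + ρ_P + 2·0.19, so 0.7731 = (0.90 + ρ_P + 0.38) / 2.380.
ρ_P = 0.7731·2.380 − 0.90 − 0.38 = 0.560.

0.560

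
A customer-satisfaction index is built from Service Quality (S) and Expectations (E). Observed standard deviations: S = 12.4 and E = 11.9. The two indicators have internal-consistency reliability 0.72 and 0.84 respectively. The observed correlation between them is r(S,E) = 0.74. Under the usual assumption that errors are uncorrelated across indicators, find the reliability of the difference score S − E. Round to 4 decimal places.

Var(S−E) = 12.4² + 11.9² − 2·12.4·11.9·0.74 = 295.37 − 218.389 = 76.9812.
With uncorrelated errors the cross-covariances are all true-score covariance, so they carry over unchanged; only the diagonal terms shrink to ρᵢσᵢ².
True-score variance = [12.4²·0.72 + 11.9²·0.84] − 218.389 = 229.66 − 218.389 = 11.2708.
Reliability = 11.2708 / 76.9812 = 0.1464.

0.1464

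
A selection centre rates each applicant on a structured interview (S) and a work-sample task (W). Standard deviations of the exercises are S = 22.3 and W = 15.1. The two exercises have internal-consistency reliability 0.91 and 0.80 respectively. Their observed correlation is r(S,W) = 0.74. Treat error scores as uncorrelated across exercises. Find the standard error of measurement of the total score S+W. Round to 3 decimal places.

9.506

Var(total) = 725.3 + 498.36 = 1223.66.
True-score variance = 634.942 + 498.36 = 1133.3, so reliability = 0.9262.
Error variance = 1223.66 − 1133.3 = 90.3581; SEM = √90.3581 = 9.506.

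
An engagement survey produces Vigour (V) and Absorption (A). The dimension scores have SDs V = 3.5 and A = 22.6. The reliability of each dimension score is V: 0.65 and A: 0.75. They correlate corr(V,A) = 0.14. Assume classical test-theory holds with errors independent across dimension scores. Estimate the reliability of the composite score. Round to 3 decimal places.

0.758

Var(V+A) = 3.5² + 22.6² + 2·[3.5·22.6·0.14] = 523.01 + 22.148 = 545.158.
With uncorrelated errors the cross-covariances are all true-score covariance, so they carry over unchanged; only the diagonal terms shrink to ρᵢσᵢ².
True-score variance = [3.5²·0.65 + 22.6²·0.75] + 22.148 = 391.033 + 22.148 = 413.181.
Reliability = 413.181 / 545.158 = 0.758.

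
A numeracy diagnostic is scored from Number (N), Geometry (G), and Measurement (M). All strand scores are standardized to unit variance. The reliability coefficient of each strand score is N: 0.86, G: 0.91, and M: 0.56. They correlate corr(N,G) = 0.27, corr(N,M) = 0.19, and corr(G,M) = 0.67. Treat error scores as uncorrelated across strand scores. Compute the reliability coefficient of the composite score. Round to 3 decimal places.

Var(N+G+M) = 3 + 2·[0.27 + 0.19 + 0.67] = 3 + 2.26 = 5.26.
Under uncorrelated errors the observed covariances equal the true-score covariances, so only the own-variance terms attenuate.
True-score variance = [0.86 + 0.91 + 0.56] + 2.26 = 2.33 + 2.26 = 4.59.
Reliability = 4.59 / 5.26 = 0.873.

0.873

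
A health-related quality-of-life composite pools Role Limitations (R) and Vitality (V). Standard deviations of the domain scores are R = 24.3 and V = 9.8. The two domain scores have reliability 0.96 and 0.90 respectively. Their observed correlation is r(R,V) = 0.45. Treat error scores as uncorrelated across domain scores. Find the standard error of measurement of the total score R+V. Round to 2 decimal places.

5.76

Var(total) = 686.53 + 214.326 = 900.856.
True-score variance = 653.306 + 214.326 = 867.632, so reliability = 0.9631.
Error variance = 900.856 − 867.632 = 33.2236; SEM = √33.2236 = 5.76.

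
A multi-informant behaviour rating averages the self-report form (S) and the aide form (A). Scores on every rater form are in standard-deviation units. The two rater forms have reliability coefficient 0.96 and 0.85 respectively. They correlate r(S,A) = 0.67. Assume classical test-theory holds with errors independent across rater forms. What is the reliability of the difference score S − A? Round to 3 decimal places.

Var(S−A) = 1 + 1 − 2·0.67 = 2 − 1.34 = 0.66.
Under uncorrelated errors the observed covariances equal the true-score covariances, so only the own-variance terms attenuate.
True-score variance = [0.96 + 0.85] − 1.34 = 1.81 − 1.34 = 0.47.
Reliability = 0.47 / 0.66 = 0.712.

0.712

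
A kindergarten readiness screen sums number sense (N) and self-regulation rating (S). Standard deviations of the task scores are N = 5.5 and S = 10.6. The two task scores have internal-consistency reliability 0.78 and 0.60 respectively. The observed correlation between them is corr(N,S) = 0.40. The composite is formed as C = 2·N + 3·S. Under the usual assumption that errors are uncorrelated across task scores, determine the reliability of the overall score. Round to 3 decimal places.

Var(C) = 2²·5.5² + 3²·10.6² + 2·[6·5.5·10.6·0.40] = 1132.24 + 279.84 = 1412.08.
With uncorrelated errors the cross-covariances are all true-score covariance, so they carry over unchanged; only the diagonal terms shrink to ρᵢσᵢ².
True-score variance = [2²·5.5²·0.78 + 3²·10.6²·0.60] + 279.84 = 701.124 + 279.84 = 980.964.
Reliability = 980.964 / 1412.08 = 0.695.

0.695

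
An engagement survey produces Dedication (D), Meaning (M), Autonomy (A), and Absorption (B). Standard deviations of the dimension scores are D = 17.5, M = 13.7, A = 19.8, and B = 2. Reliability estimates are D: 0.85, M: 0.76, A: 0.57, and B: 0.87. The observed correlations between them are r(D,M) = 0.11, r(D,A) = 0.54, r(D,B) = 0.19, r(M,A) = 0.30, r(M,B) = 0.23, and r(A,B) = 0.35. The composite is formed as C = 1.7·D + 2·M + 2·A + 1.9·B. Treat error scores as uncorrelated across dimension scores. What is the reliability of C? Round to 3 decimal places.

Var(C) = 1.7²·17.5² + 2²·13.7² + 2²·19.8² + 1.9²·2² + 2·[3.4·17.5·13.7·0.11 + 3.4·17.5·19.8·0.54 + 3.23·17.5·2·0.19 + 4·13.7·19.8·0.30 + 3.8·13.7·2·0.23 + 3.8·19.8·2·0.35] = 3218.42 + 2298.9 = 5517.32.
With uncorrelated errors the cross-covariances are all true-score covariance, so they carry over unchanged; only the diagonal terms shrink to ρᵢσᵢ².
True-score variance = [1.7²·17.5²·0.85 + 2²·13.7²·0.76 + 2²·19.8²·0.57 + 1.9²·2²·0.87] + 2298.9 = 2229.29 + 2298.9 = 4528.19.
Reliability = 4528.19 / 5517.32 = 0.821.

0.821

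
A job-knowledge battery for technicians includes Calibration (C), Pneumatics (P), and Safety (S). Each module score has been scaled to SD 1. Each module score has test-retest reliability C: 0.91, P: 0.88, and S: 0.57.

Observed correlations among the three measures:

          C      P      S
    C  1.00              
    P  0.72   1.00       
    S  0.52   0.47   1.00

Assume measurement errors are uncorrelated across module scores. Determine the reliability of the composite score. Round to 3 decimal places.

Var(C+P+S) = 3 + 2·[0.72 + 0.52 + 0.47] = 3 + 3.42 = 6.42.
Because errors are independent across components, Cov(Tᵢ,Tⱼ) = Cov(Xᵢ,Xⱼ); the off-diagonal part of the true-score variance is the same as above.
True-score variance = [0.91 + 0.88 + 0.57] + 3.42 = 2.36 + 3.42 = 5.78.
Reliability = 5.78 / 6.42 = 0.900.

0.900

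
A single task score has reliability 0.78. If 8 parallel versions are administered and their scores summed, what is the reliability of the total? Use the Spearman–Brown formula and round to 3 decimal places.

ρ_k = kρ / (1 + (k−1)ρ) = 8·0.78 / (1 + 7·0.78) = 6.240 / 6.460 = 0.966.

0.966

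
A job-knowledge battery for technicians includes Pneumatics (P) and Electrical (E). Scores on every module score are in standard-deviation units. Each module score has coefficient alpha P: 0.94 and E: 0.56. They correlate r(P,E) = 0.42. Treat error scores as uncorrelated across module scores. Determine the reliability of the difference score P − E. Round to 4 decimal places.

Var(P−E) = 1 + 1 − 2·0.42 = 2 − 0.84 = 1.16.
With uncorrelated errors the cross-covariances are all true-score covariance, so they carry over unchanged; only the diagonal terms shrink to ρᵢσᵢ².
True-score variance = [0.94 + 0.56] − 0.84 = 1.5 − 0.84 = 0.66.
Reliability = 0.66 / 1.16 = 0.5690.

0.5690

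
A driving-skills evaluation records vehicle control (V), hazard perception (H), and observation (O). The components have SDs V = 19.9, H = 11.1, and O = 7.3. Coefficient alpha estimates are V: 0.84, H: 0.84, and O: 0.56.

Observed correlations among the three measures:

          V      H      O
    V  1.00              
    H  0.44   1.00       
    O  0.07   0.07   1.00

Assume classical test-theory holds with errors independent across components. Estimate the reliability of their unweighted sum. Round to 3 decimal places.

Var(V+H+O) = 19.9² + 11.1² + 7.3² + 2·[19.9·11.1·0.44 + 19.9·7.3·0.07 + 11.1·7.3·0.07] = 572.51 + 226.065 = 798.575.
Under uncorrelated errors the observed covariances equal the true-score covariances, so only the own-variance terms attenuate.
True-score variance = [19.9²·0.84 + 11.1²·0.84 + 7.3²·0.56] + 226.065 = 465.987 + 226.065 = 692.052.
Reliability = 692.052 / 798.575 = 0.867.

0.867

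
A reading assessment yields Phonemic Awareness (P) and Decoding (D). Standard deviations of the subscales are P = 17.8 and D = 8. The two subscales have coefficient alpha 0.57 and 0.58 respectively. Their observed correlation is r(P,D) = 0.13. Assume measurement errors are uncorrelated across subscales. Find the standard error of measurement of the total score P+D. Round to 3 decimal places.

Var(total) = 380.84 + 37.024 = 417.864.
True-score variance = 217.719 + 37.024 = 254.743, so reliability = 0.6096.
Error variance = 417.864 − 254.743 = 163.121; SEM = √163.121 = 12.772.

12.772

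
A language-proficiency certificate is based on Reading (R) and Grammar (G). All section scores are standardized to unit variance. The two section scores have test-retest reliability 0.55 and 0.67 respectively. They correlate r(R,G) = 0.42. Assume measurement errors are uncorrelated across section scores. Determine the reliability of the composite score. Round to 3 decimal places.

Var(R+G) = 2 + 2·[0.42] = 2 + 0.84 = 2.84.
Under uncorrelated errors the observed covariances equal the true-score covariances, so only the own-variance terms attenuate.
True-score variance = [0.55 + 0.67] + 0.84 = 1.22 + 0.84 = 2.06.
Reliability = 2.06 / 2.84 = 0.725.

0.725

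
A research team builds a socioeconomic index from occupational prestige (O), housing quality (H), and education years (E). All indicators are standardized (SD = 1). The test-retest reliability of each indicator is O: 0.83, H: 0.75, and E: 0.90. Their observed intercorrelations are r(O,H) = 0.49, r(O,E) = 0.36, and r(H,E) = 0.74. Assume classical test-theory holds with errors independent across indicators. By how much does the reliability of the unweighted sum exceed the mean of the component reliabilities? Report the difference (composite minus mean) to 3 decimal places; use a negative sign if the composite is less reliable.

0.089

Var(sum) = 3 + 3.18 = 6.18; true-score variance = 2.48 + 3.18 = 5.66; composite reliability = 0.9159.
Mean component reliability = 0.8267.
Difference = 0.9159 − 0.8267 = 0.089.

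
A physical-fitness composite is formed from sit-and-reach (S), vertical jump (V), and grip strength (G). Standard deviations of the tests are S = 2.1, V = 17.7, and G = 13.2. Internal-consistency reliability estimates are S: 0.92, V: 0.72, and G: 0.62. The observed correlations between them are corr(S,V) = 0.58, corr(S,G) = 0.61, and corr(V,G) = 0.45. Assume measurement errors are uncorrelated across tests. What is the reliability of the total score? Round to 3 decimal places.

Var(S+V+G) = 2.1² + 17.7² + 13.2² + 2·[2.1·17.7·0.58 + 2.1·13.2·0.61 + 17.7·13.2·0.45] = 491.94 + 287.212 = 779.152.
Under uncorrelated errors the observed covariances equal the true-score covariances, so only the own-variance terms attenuate.
True-score variance = [2.1²·0.92 + 17.7²·0.72 + 13.2²·0.62] + 287.212 = 337.655 + 287.212 = 624.866.
Reliability = 624.866 / 779.152 = 0.802.

0.802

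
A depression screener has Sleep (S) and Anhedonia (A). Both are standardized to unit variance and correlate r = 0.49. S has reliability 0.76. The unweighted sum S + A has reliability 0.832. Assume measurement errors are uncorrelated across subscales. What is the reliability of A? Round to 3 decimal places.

Var(S+A) = 2 + 2·0.49 = 2.980.
True-score variance = ρ_S + ρ_A + 2·0.49, so 0.832 = (0.76 + ρ_A + 0.98) / 2.980.
ρ_A = 0.832·2.980 − 0.76 − 0.98 = 0.739.

0.739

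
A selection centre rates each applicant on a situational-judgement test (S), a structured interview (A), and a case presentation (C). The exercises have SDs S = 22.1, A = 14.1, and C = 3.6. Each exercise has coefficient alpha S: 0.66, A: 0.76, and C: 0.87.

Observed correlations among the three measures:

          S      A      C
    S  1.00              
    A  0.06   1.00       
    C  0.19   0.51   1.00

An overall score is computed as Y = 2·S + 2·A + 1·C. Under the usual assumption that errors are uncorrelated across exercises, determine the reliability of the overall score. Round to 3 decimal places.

Var(Y) = 2²·22.1² + 2²·14.1² + 3.6² + 2·[4·22.1·14.1·0.06 + 2·22.1·3.6·0.19 + 2·14.1·3.6·0.51] = 2761.84 + 313.589 = 3075.43.
Under uncorrelated errors the observed covariances equal the true-score covariances, so only the own-variance terms attenuate.
True-score variance = [2²·22.1²·0.66 + 2²·14.1²·0.76 + 3.6²·0.87] + 313.589 = 1905.06 + 313.589 = 2218.65.
Reliability = 2218.65 / 3075.43 = 0.721.

0.721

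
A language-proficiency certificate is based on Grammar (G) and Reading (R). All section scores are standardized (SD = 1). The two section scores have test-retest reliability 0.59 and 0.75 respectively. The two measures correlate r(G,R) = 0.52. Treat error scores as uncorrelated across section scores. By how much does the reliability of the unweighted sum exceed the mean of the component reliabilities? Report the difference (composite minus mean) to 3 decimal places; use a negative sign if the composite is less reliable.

Var(sum) = 2 + 1.04 = 3.04; true-score variance = 1.34 + 1.04 = 2.38; composite reliability = 0.7829.
Mean component reliability = 0.6700.
Difference = 0.7829 − 0.6700 = 0.113.

0.113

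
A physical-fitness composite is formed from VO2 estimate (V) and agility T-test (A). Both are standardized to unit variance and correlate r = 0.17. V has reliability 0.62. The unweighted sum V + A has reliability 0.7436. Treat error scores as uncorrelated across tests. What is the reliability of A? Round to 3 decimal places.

0.780

Var(V+A) = 2 + 2·0.17 = 2.340.
True-score variance = ρ_V + ρ_A + 2·0.17, so 0.7436 = (0.62 + ρ_A + 0.34) / 2.340.
ρ_A = 0.7436·2.340 − 0.62 − 0.34 = 0.780.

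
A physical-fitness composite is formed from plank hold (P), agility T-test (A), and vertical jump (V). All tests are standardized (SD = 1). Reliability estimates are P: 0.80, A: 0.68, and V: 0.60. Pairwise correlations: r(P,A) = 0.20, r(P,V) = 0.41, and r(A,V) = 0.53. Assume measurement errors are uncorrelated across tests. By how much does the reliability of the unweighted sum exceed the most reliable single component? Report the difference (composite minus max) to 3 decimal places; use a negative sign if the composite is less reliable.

0.026

Var(sum) = 3 + 2.28 = 5.28; true-score variance = 2.08 + 2.28 = 4.36; composite reliability = 0.8258.
Max component reliability = 0.8000.
Difference = 0.8258 − 0.8000 = 0.026.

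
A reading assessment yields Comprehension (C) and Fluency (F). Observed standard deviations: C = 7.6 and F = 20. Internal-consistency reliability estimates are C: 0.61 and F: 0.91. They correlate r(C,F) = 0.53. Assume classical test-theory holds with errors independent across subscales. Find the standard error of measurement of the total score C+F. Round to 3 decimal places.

7.650

Var(total) = 457.76 + 161.12 = 618.88.
True-score variance = 399.234 + 161.12 = 560.354, so reliability = 0.9054.
Error variance = 618.88 − 560.354 = 58.5264; SEM = √58.5264 = 7.650.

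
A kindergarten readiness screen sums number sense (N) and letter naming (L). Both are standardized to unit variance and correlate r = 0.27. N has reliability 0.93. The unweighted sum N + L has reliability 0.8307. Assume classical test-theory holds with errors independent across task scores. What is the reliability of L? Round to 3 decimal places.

Var(N+L) = 2 + 2·0.27 = 2.540.
True-score variance = ρ_N + ρ_L + 2·0.27, so 0.8307 = (0.93 + ρ_L + 0.54) / 2.540.
ρ_L = 0.8307·2.540 − 0.93 − 0.54 = 0.640.

0.640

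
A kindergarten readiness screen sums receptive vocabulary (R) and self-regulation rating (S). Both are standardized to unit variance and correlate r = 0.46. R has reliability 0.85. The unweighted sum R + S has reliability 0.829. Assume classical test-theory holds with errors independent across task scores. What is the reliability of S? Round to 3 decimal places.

Var(R+S) = 2 + 2·0.46 = 2.920.
True-score variance = ρ_R + ρ_S + 2·0.46, so 0.829 = (0.85 + ρ_S + 0.92) / 2.920.
ρ_S = 0.829·2.920 − 0.85 − 0.92 = 0.651.

0.651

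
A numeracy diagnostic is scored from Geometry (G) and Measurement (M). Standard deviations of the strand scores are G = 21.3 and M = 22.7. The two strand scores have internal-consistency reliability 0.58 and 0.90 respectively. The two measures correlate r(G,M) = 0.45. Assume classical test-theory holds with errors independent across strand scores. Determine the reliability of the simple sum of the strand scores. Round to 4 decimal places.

Var(G+M) = 21.3² + 22.7² + 2·[21.3·22.7·0.45] = 968.98 + 435.159 = 1404.14.
Under uncorrelated errors the observed covariances equal the true-score covariances, so only the own-variance terms attenuate.
True-score variance = [21.3²·0.58 + 22.7²·0.90] + 435.159 = 726.901 + 435.159 = 1162.06.
Reliability = 1162.06 / 1404.14 = 0.8276.

0.8276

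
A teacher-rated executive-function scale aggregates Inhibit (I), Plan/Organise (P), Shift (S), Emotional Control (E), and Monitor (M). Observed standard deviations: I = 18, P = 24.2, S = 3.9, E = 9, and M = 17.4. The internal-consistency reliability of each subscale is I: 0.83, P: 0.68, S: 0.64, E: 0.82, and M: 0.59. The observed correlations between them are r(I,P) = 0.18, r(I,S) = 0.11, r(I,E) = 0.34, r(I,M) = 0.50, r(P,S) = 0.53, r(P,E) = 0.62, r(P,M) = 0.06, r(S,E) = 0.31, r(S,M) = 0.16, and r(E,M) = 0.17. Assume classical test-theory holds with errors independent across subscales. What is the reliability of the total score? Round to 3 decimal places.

0.840

Var(I+P+S+E+M) = 18² + 24.2² + 3.9² + 9² + 17.4² + 2·[18·24.2·0.18 + 18·3.9·0.11 + 18·9·0.34 + 18·17.4·0.50 + 24.2·3.9·0.53 + 24.2·9·0.62 + 24.2·17.4·0.06 + 3.9·9·0.31 + 3.9·17.4·0.16 + 9·17.4·0.17] = 1308.61 + 1112.99 = 2421.6.
Under uncorrelated errors the observed covariances equal the true-score covariances, so only the own-variance terms attenuate.
True-score variance = [18²·0.83 + 24.2²·0.68 + 3.9²·0.64 + 9²·0.82 + 17.4²·0.59] + 1112.99 = 921.938 + 1112.99 = 2034.92.
Reliability = 2034.92 / 2421.6 = 0.840.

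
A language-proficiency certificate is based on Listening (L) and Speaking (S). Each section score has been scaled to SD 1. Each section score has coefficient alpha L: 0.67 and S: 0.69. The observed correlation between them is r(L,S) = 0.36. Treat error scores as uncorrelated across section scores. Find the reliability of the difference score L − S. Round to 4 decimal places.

0.5000

Var(L−S) = 1 + 1 − 2·0.36 = 2 − 0.72 = 1.28.
Under uncorrelated errors the observed covariances equal the true-score covariances, so only the own-variance terms attenuate.
True-score variance = [0.67 + 0.69] − 0.72 = 1.36 − 0.72 = 0.64.
Reliability = 0.64 / 1.28 = 0.5000.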